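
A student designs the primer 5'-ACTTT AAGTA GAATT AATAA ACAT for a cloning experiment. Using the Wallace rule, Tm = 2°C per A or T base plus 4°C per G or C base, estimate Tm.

T=8, C=2, G=2, A=12
A+T = 20, G+C = 4
Tm = 4·4 + 2·20 = 16 + 40 = 56°C

56°C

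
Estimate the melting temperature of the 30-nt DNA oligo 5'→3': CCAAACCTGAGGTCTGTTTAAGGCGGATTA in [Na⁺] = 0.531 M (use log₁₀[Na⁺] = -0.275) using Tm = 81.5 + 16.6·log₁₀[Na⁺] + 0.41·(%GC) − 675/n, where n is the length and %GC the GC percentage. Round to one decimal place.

Length n = 30. Base counts: T=8, A=8, G=8, C=6
G+C = 14, so %GC = 14/30 × 100 = 46.667%
Salt term: 16.6 × (-0.275) = -4.565
GC term: 0.41 × 46.667 = 19.133; length term: −675/30 = −22.5
Tm = 81.5 + (-4.565) + 19.133 − 22.5 = 73.568 → 73.6°C

73.6°C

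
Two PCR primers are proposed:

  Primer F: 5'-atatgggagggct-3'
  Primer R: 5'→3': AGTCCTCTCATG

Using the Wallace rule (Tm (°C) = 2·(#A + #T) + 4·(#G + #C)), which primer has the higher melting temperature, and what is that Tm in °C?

Primer F: A+T=6, G+C=7 → Tm = 2(6)+4(7) = 40°C
Primer R: A+T=6, G+C=6 → Tm = 2(6)+4(6) = 36°C
40°C vs 36°C → primer F is higher.

Primer F, 40°C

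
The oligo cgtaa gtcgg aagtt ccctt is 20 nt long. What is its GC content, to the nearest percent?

Scanning the sequence gives C=5, G=5, T=6, A=4.
G+C = 5 + 5 = 10 out of 20 bases
%GC = 10/20 × 100 = 50% ≈ 50%

50%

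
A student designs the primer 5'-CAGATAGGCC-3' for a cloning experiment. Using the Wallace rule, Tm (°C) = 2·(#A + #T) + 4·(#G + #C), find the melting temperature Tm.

32°C

T=1, A=3, C=3, G=3
A+T = 4, G+C = 6
Tm = 4·6 + 2·4 = 24 + 8 = 32°C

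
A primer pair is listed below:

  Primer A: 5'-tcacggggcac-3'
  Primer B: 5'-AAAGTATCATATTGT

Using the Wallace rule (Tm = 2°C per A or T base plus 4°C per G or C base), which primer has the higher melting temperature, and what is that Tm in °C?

Primer A, 38°C

Primer A: A+T=3, G+C=8 → Tm = 2(3)+4(8) = 38°C
Primer B: A+T=12, G+C=3 → Tm = 2(12)+4(3) = 36°C
38°C vs 36°C → primer A is higher.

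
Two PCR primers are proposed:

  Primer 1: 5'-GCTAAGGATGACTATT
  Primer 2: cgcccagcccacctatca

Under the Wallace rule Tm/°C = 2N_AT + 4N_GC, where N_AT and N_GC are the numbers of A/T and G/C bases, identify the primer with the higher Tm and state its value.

Primer 1: A+T=10, G+C=6 → Tm = 2(10)+4(6) = 44°C
Primer 2: A+T=6, G+C=12 → Tm = 2(6)+4(12) = 60°C
44°C vs 60°C → primer 2 is higher.

Primer 2, 60°C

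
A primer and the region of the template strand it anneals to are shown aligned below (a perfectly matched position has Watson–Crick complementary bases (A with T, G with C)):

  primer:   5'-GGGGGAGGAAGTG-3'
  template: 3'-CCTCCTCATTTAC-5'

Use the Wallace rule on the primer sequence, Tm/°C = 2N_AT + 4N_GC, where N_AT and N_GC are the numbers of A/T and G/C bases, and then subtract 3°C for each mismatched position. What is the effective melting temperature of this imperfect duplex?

35°C

Primer base counts: A=3, T=1, G=9, C=0 → A+T=4, G+C=9
Perfect-match Tm = 2(4) + 4(9) = 8 + 36 = 44°C
Mismatches (positions where the bases are not complementary): 3 (at positions 3, 8, 11)
Effective Tm = 44 − 3×3 = 44 − 9 = 35°C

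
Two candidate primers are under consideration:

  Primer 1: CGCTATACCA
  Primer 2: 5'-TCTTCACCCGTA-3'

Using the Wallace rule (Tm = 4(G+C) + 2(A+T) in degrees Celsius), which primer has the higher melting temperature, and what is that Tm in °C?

Primer 2, 36°C

Primer 1: A+T=5, G+C=5 → Tm = 2(5)+4(5) = 30°C
Primer 2: A+T=6, G+C=6 → Tm = 2(6)+4(6) = 36°C
30°C vs 36°C → primer 2 is higher.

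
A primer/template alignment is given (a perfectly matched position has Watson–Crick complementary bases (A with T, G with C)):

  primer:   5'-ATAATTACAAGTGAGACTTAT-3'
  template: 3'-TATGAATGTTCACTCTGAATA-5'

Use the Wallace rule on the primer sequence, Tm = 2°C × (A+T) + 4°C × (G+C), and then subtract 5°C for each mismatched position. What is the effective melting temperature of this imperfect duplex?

47°C

Primer base counts: A=9, T=7, G=3, C=2 → A+T=16, G+C=5
Perfect-match Tm = 2(16) + 4(5) = 32 + 20 = 52°C
Mismatches (positions where the bases are not complementary): 1 (at position 4)
Effective Tm = 52 − 1×5 = 52 − 5 = 47°C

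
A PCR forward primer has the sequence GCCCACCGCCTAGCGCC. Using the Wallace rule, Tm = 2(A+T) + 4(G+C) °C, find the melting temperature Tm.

62°C

T=1, A=2, G=4, C=10
A+T = 3, G+C = 14
Tm = 4·14 + 2·3 = 56 + 6 = 62°C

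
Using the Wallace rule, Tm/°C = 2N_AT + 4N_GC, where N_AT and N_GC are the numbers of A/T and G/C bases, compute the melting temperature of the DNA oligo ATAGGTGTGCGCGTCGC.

Base counts: C=4, G=7, A=2, T=4
AT pairs contribute 6, GC pairs contribute 11.
Tm = 4·11 + 2·6 = 44 + 12 = 56°C

56°C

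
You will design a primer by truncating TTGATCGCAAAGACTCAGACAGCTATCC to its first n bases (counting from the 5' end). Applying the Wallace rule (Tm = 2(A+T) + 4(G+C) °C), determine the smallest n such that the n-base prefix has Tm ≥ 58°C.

First 19 bases: TTGATCGCAAAGACTCAGA → Tm = 54°C (< 58°C)
First 20 bases: TTGATCGCAAAGACTCAGAC → Tm = 58°C (≥ 58°C)
Each additional base adds 2°C (A/T) or 4°C (G/C), so Tm is non-decreasing in n; n = 20 is the first length to reach 58°C.

n = 20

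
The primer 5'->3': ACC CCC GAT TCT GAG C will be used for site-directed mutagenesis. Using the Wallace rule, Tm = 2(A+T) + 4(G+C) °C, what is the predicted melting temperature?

52°C

Scanning the sequence gives A=3, G=3, T=3, C=7.
AT pairs contribute 6, GC pairs contribute 10.
Tm = 2×6 + 4×10 = 52°C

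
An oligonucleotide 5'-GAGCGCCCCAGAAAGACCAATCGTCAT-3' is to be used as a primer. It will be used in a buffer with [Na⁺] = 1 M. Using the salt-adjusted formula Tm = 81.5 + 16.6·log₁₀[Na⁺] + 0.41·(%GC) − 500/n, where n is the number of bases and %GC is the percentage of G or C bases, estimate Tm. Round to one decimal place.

85.8°C

Length n = 27. Scanning the sequence gives A=9, G=6, C=9, T=3.
G+C = 15, so %GC = 15/27 × 100 = 55.556%
Salt term: 16.6 × (0) = 0
GC term: 0.41 × 55.556 = 22.778; length term: −500/27 = −18.519
Tm = 81.5 + (0) + 22.778 − 18.519 = 85.759 → 85.8°C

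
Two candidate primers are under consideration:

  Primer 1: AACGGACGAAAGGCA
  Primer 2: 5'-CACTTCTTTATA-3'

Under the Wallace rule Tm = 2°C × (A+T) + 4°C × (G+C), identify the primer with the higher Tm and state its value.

Primer 1, 46°C

Primer 1: A+T=7, G+C=8 → Tm = 2(7)+4(8) = 46°C
Primer 2: A+T=9, G+C=3 → Tm = 2(9)+4(3) = 30°C
46°C vs 30°C → primer 1 is higher.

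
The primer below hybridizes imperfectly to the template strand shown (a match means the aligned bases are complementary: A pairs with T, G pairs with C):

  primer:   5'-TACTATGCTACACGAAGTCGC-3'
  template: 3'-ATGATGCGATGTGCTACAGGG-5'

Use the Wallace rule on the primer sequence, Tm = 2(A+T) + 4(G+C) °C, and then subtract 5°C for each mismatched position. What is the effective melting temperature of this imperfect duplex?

47°C

Primer base counts: A=6, T=5, G=4, C=6 → A+T=11, G+C=10
Perfect-match Tm = 2(11) + 4(10) = 22 + 40 = 62°C
Mismatches (positions where the bases are not complementary): 3 (at positions 6, 16, 20)
Effective Tm = 62 − 3×5 = 62 − 15 = 47°C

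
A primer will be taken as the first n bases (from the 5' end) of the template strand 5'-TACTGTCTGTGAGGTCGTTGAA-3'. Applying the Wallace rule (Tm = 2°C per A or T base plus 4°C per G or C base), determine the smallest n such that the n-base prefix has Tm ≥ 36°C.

First 12 bases: TACTGTCTGTGA → Tm = 34°C (< 36°C)
First 13 bases: TACTGTCTGTGAG → Tm = 38°C (≥ 36°C)
Since every base adds ≥2°C, Tm only increases with n, so the threshold is first crossed at n = 13.

n = 13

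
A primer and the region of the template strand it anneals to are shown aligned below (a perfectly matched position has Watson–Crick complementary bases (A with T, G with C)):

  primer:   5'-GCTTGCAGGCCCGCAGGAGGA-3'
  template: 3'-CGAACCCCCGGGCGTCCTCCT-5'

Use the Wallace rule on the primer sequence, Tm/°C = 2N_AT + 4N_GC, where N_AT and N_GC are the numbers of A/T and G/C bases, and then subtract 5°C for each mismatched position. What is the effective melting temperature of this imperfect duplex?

Primer base counts: A=4, T=2, G=9, C=6 → A+T=6, G+C=15
Perfect-match Tm = 2(6) + 4(15) = 12 + 60 = 72°C
Mismatches (positions where the bases are not complementary): 2 (at positions 6, 7)
Effective Tm = 72 − 2×5 = 72 − 10 = 62°C

62°C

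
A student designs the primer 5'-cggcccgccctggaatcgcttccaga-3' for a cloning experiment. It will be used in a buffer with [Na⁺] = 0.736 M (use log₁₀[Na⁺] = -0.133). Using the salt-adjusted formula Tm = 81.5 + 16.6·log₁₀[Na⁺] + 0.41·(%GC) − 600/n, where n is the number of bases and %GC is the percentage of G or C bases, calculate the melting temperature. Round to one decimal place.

Length n = 26. Counting bases: G=7, A=4, T=4, C=11
G+C = 18, so %GC = 18/26 × 100 = 69.231%
Salt term: 16.6 × (-0.133) = -2.208
GC term: 0.41 × 69.231 = 28.385; length term: −600/26 = −23.077
Tm = 81.5 + (-2.208) + 28.385 − 23.077 = 84.6 → 84.6°C

84.6°C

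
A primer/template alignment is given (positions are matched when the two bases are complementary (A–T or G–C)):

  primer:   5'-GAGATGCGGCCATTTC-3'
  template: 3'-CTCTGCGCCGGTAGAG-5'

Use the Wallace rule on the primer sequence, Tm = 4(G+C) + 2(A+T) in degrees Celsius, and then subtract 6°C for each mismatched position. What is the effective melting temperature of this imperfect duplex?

Primer base counts: A=3, T=4, G=5, C=4 → A+T=7, G+C=9
Perfect-match Tm = 2(7) + 4(9) = 14 + 36 = 50°C
Mismatches (positions where the bases are not complementary): 2 (at positions 5, 14)
Effective Tm = 50 − 2×6 = 50 − 12 = 38°C

38°C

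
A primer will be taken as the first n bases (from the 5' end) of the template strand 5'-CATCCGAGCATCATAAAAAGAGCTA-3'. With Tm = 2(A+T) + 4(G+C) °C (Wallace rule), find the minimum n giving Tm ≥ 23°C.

First 7 bases: CATCCGA → Tm = 22°C (< 23°C)
First 8 bases: CATCCGAG → Tm = 26°C (≥ 23°C)
Since every base adds ≥2°C, Tm only increases with n, so the threshold is first crossed at n = 8.

n = 8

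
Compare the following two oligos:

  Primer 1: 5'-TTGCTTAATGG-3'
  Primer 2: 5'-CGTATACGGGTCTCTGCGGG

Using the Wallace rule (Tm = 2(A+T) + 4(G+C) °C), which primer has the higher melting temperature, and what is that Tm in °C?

Primer 1: A+T=7, G+C=4 → Tm = 2(7)+4(4) = 30°C
Primer 2: A+T=7, G+C=13 → Tm = 2(7)+4(13) = 66°C
30°C vs 66°C → primer 2 is higher.

Primer 2, 66°C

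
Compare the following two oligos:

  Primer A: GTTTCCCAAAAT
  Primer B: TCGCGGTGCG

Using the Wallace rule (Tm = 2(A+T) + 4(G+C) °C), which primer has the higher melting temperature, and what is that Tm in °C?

Primer B, 36°C

Primer A: A+T=8, G+C=4 → Tm = 2(8)+4(4) = 32°C
Primer B: A+T=2, G+C=8 → Tm = 2(2)+4(8) = 36°C
32°C vs 36°C → primer B is higher.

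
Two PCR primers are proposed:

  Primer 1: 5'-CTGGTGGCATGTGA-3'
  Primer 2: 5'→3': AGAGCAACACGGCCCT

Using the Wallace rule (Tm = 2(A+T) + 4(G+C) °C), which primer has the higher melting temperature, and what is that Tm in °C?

Primer 1: A+T=6, G+C=8 → Tm = 2(6)+4(8) = 44°C
Primer 2: A+T=6, G+C=10 → Tm = 2(6)+4(10) = 52°C
44°C vs 52°C → primer 2 is higher.

Primer 2, 52°C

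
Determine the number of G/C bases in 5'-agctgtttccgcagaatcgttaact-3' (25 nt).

11

Base counts: C=6, G=5, T=8, A=6
Total G or C: 5 + 6 = 11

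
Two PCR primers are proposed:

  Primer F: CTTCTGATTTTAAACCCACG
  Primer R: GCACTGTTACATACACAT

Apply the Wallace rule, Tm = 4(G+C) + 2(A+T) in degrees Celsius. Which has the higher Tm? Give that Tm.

Primer F: A+T=12, G+C=8 → Tm = 2(12)+4(8) = 56°C
Primer R: A+T=11, G+C=7 → Tm = 2(11)+4(7) = 50°C
56°C vs 50°C → primer F is higher.

Primer F, 56°C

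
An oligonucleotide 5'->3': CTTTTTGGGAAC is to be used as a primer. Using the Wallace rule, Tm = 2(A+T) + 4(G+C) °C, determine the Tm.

Counting bases: G=3, A=2, C=2, T=5
So N_AT = 7 and N_GC = 5.
Tm = 4·5 + 2·7 = 20 + 14 = 34°C

34°C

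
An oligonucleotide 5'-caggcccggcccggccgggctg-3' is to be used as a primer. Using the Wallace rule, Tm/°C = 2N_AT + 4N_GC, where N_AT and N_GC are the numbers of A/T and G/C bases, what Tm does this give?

Base counts: T=1, A=1, C=10, G=10
AT pairs contribute 2, GC pairs contribute 20.
Tm = 2×2 + 4×20 = 84°C

84°C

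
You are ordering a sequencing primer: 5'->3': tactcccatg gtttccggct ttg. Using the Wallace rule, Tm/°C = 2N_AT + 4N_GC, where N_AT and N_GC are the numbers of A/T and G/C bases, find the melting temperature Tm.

Scanning the sequence gives G=5, A=2, T=9, C=7.
So N_AT = 11 and N_GC = 12.
Tm = 4·12 + 2·11 = 48 + 22 = 70°C

70°C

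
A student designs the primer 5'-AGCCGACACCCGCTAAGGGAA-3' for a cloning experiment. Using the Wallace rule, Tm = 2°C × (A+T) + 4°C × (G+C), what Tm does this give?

Counting bases: T=1, C=7, G=6, A=7
AT pairs contribute 8, GC pairs contribute 13.
Tm = 4·13 + 2·8 = 52 + 16 = 68°C

68°C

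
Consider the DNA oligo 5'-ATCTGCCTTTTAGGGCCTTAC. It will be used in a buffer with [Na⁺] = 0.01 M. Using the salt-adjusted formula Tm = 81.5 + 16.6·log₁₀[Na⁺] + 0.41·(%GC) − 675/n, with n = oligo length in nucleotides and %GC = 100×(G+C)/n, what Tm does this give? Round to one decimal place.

Length n = 21. Scanning the sequence gives A=3, G=4, T=8, C=6.
G+C = 10, so %GC = 10/21 × 100 = 47.619%
Salt term: 16.6 × (-2) = -33.2
GC term: 0.41 × 47.619 = 19.524; length term: −675/21 = −32.143
Tm = 81.5 + (-33.2) + 19.524 − 32.143 = 35.681 → 35.7°C

35.7°C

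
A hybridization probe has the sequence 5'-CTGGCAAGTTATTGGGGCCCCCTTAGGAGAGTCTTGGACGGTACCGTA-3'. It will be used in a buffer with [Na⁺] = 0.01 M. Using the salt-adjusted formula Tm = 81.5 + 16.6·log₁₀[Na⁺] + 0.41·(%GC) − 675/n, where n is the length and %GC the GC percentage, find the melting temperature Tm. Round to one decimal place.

57.3°C

Length n = 48. A=9, G=16, C=11, T=12
G+C = 27, so %GC = 27/48 × 100 = 56.25%
Salt term: 16.6 × (-2) = -33.2
GC term: 0.41 × 56.25 = 23.062; length term: −675/48 = −14.062
Tm = 81.5 + (-33.2) + 23.062 − 14.062 = 57.3 → 57.3°C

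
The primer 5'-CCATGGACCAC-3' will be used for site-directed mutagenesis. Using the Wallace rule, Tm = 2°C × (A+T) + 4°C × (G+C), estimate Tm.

36°C

Base counts: A=3, C=5, T=1, G=2
So N_AT = 4 and N_GC = 7.
Tm = 2(4) + 4(7) = 8 + 28 = 36°C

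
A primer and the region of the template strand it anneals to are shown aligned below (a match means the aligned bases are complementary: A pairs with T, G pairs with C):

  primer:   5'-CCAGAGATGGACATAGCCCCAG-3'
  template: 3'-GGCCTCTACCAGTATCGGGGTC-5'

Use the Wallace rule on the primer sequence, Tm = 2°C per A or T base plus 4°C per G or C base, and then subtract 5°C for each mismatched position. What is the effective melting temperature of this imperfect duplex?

60°C

Primer base counts: A=7, T=2, G=6, C=7 → A+T=9, G+C=13
Perfect-match Tm = 2(9) + 4(13) = 18 + 52 = 70°C
Mismatches (positions where the bases are not complementary): 2 (at positions 3, 11)
Effective Tm = 70 − 2×5 = 70 − 10 = 60°C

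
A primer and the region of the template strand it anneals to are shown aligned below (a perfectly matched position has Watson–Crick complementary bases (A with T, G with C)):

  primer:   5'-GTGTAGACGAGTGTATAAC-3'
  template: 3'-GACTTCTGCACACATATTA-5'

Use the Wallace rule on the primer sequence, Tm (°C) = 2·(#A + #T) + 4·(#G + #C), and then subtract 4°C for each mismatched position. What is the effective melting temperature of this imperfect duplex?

38°C

Primer base counts: A=6, T=5, G=6, C=2 → A+T=11, G+C=8
Perfect-match Tm = 2(11) + 4(8) = 22 + 32 = 54°C
Mismatches (positions where the bases are not complementary): 4 (at positions 1, 4, 10, 19)
Effective Tm = 54 − 4×4 = 54 − 16 = 38°C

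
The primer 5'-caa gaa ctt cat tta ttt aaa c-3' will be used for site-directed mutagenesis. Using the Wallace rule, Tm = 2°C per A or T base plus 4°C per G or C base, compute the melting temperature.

Base counts: C=4, T=8, G=1, A=9
A+T = 17, G+C = 5
Tm = 2×17 + 4×5 = 54°C

54°C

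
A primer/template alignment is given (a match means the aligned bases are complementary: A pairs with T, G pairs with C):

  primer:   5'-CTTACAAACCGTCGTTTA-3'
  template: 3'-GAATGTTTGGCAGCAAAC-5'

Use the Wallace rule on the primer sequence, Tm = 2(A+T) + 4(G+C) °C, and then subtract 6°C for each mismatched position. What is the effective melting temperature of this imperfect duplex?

44°C

Primer base counts: A=5, T=6, G=2, C=5 → A+T=11, G+C=7
Perfect-match Tm = 2(11) + 4(7) = 22 + 28 = 50°C
Mismatches (positions where the bases are not complementary): 1 (at position 18)
Effective Tm = 50 − 1×6 = 50 − 6 = 44°C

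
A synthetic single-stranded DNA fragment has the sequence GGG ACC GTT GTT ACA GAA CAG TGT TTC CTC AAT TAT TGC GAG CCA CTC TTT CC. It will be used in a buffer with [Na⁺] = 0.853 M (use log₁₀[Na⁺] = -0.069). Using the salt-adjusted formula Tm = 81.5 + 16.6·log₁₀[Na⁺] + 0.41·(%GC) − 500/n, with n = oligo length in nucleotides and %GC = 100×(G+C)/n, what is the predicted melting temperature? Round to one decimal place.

90.3°C

Length n = 53. T=17, A=11, G=11, C=14
G+C = 25, so %GC = 25/53 × 100 = 47.17%
Salt term: 16.6 × (-0.069) = -1.145
GC term: 0.41 × 47.17 = 19.34; length term: −500/53 = −9.434
Tm = 81.5 + (-1.145) + 19.34 − 9.434 = 90.261 → 90.3°C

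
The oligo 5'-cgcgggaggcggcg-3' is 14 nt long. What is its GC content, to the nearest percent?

C=4, G=9, T=0, A=1
G+C = 9 + 4 = 13 out of 14 bases
%GC = 13/14 × 100 = 92.86% ≈ 93%

93%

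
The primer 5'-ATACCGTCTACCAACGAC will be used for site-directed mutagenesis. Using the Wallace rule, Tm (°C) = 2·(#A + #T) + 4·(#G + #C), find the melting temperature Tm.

54°C

Scanning the sequence gives C=7, A=6, G=2, T=3.
So N_AT = 9 and N_GC = 9.
Tm = 2×9 + 4×9 = 54°C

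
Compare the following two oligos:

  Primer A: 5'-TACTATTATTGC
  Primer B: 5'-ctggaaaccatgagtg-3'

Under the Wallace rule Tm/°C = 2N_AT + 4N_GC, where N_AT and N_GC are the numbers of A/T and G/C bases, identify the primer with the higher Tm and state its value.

Primer A: A+T=9, G+C=3 → Tm = 2(9)+4(3) = 30°C
Primer B: A+T=8, G+C=8 → Tm = 2(8)+4(8) = 48°C
30°C vs 48°C → primer B is higher.

Primer B, 48°C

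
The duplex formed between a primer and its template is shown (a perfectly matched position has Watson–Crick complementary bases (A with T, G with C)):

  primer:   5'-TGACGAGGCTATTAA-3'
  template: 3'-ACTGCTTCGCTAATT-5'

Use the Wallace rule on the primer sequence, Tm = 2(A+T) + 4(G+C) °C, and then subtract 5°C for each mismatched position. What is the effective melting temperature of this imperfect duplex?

Primer base counts: A=5, T=4, G=4, C=2 → A+T=9, G+C=6
Perfect-match Tm = 2(9) + 4(6) = 18 + 24 = 42°C
Mismatches (positions where the bases are not complementary): 2 (at positions 7, 10)
Effective Tm = 42 − 2×5 = 42 − 10 = 32°C

32°C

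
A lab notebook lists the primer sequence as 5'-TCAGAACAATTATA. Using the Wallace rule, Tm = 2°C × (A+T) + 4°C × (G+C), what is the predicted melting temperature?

Counting bases: C=2, T=4, A=7, G=1
AT pairs contribute 11, GC pairs contribute 3.
Tm = 4·3 + 2·11 = 12 + 22 = 34°C

34°C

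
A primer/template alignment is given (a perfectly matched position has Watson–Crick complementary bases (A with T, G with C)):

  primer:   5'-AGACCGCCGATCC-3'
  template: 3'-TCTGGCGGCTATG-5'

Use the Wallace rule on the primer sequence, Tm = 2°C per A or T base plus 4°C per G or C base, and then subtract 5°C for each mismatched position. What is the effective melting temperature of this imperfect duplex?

39°C

Primer base counts: A=3, T=1, G=3, C=6 → A+T=4, G+C=9
Perfect-match Tm = 2(4) + 4(9) = 8 + 36 = 44°C
Mismatches (positions where the bases are not complementary): 1 (at position 12)
Effective Tm = 44 − 1×5 = 44 − 5 = 39°C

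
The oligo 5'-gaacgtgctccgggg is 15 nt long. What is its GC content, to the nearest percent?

Scanning the sequence gives T=2, G=7, C=4, A=2.
G+C = 7 + 4 = 11 out of 15 bases
%GC = 11/15 × 100 = 73.33% ≈ 73%

73%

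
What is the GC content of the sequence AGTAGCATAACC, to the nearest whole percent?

42%

C=3, G=2, A=5, T=2
G+C = 2 + 3 = 5 out of 12 bases
%GC = 5/12 × 100 = 41.67% ≈ 42%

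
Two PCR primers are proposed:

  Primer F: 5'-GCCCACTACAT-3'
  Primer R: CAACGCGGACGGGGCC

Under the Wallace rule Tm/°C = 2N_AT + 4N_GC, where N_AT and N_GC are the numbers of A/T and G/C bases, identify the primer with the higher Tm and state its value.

Primer R, 58°C

Primer F: A+T=5, G+C=6 → Tm = 2(5)+4(6) = 34°C
Primer R: A+T=3, G+C=13 → Tm = 2(3)+4(13) = 58°C
34°C vs 58°C → primer R is higher.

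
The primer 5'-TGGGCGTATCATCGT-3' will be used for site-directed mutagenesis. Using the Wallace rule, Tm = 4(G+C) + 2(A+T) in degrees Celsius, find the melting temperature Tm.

Scanning the sequence gives A=2, T=5, C=3, G=5.
So N_AT = 7 and N_GC = 8.
Tm = 2×7 + 4×8 = 46°C

46°C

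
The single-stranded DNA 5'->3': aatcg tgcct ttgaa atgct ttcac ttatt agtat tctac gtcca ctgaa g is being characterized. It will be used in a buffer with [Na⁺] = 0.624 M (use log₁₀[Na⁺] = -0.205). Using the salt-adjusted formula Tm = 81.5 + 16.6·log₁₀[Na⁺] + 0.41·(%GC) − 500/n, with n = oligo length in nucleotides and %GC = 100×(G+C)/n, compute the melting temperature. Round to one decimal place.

83.6°C

Length n = 51. Base counts: C=11, T=19, A=13, G=8
G+C = 19, so %GC = 19/51 × 100 = 37.255%
Salt term: 16.6 × (-0.205) = -3.403
GC term: 0.41 × 37.255 = 15.275; length term: −500/51 = −9.804
Tm = 81.5 + (-3.403) + 15.275 − 9.804 = 83.568 → 83.6°C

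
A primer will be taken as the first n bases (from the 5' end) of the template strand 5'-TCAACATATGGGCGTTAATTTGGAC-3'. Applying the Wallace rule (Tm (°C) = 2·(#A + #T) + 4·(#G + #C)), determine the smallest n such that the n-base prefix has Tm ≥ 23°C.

First 9 bases: TCAACATAT → Tm = 22°C (< 23°C)
First 10 bases: TCAACATATG → Tm = 26°C (≥ 23°C)
Each additional base adds 2°C (A/T) or 4°C (G/C), so Tm is non-decreasing in n; n = 10 is the first length to reach 23°C.

n = 10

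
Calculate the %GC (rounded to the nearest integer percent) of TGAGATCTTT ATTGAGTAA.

Counting bases: G=4, T=8, C=1, A=6
G+C = 4 + 1 = 5 out of 19 bases
%GC = 5/19 × 100 = 26.32% ≈ 26%

26%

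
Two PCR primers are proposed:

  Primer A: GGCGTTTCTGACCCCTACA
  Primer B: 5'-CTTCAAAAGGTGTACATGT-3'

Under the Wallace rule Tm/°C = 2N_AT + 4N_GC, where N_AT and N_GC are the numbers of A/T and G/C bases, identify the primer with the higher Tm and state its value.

Primer A, 60°C

Primer A: A+T=8, G+C=11 → Tm = 2(8)+4(11) = 60°C
Primer B: A+T=12, G+C=7 → Tm = 2(12)+4(7) = 52°C
60°C vs 52°C → primer A is higher.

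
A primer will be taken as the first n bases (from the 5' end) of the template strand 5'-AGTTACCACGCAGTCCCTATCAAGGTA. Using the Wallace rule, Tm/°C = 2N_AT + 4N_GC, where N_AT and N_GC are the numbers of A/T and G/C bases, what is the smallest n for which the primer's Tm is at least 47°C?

First 15 bases: AGTTACCACGCAGTC → Tm = 46°C (< 47°C)
First 16 bases: AGTTACCACGCAGTCC → Tm = 50°C (≥ 47°C)
Since every base adds ≥2°C, Tm only increases with n, so the threshold is first crossed at n = 16.

n = 16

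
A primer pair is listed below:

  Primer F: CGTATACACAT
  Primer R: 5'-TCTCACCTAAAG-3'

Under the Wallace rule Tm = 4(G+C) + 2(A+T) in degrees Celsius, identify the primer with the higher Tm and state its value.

Primer F: A+T=7, G+C=4 → Tm = 2(7)+4(4) = 30°C
Primer R: A+T=7, G+C=5 → Tm = 2(7)+4(5) = 34°C
30°C vs 34°C → primer R is higher.

Primer R, 34°C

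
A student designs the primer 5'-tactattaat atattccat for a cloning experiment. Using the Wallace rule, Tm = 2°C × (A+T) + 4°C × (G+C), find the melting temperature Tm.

Base counts: T=9, G=0, C=3, A=7
So N_AT = 16 and N_GC = 3.
Tm = 4·3 + 2·16 = 12 + 32 = 44°C

44°C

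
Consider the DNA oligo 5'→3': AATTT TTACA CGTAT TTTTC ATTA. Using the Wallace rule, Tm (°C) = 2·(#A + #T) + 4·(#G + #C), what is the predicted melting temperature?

56°C

Counting bases: C=3, A=7, G=1, T=13
A+T = 20, G+C = 4
Tm = 2×20 + 4×4 = 56°C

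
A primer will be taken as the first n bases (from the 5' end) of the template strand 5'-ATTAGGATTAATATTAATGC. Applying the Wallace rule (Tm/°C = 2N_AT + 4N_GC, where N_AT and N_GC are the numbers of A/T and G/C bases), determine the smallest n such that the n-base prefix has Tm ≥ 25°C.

n = 11

First 10 bases: ATTAGGATTA → Tm = 24°C (< 25°C)
First 11 bases: ATTAGGATTAA → Tm = 26°C (≥ 25°C)
Since every base adds ≥2°C, Tm only increases with n, so the threshold is first crossed at n = 11.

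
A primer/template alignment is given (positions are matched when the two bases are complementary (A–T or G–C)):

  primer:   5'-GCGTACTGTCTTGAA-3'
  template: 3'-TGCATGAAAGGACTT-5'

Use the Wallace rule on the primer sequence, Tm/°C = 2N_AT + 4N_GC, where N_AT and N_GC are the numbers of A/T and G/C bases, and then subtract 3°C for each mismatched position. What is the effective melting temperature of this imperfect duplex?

35°C

Primer base counts: A=3, T=5, G=4, C=3 → A+T=8, G+C=7
Perfect-match Tm = 2(8) + 4(7) = 16 + 28 = 44°C
Mismatches (positions where the bases are not complementary): 3 (at positions 1, 8, 11)
Effective Tm = 44 − 3×3 = 44 − 9 = 35°C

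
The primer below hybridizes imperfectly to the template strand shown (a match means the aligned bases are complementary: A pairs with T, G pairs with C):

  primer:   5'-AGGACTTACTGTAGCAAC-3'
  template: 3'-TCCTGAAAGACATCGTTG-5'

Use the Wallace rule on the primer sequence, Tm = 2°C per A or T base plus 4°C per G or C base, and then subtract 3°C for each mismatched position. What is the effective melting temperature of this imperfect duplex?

49°C

Primer base counts: A=6, T=4, G=4, C=4 → A+T=10, G+C=8
Perfect-match Tm = 2(10) + 4(8) = 20 + 32 = 52°C
Mismatches (positions where the bases are not complementary): 1 (at position 8)
Effective Tm = 52 − 1×3 = 52 − 3 = 49°C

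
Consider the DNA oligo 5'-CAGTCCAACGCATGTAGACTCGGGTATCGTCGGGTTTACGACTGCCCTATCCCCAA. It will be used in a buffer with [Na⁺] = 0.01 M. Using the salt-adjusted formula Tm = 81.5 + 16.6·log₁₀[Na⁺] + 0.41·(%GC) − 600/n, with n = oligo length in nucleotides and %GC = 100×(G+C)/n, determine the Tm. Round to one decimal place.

Length n = 56. Counting bases: T=13, C=18, A=12, G=13
G+C = 31, so %GC = 31/56 × 100 = 55.357%
Salt term: 16.6 × (-2) = -33.2
GC term: 0.41 × 55.357 = 22.696; length term: −600/56 = −10.714
Tm = 81.5 + (-33.2) + 22.696 − 10.714 = 60.282 → 60.3°C

60.3°C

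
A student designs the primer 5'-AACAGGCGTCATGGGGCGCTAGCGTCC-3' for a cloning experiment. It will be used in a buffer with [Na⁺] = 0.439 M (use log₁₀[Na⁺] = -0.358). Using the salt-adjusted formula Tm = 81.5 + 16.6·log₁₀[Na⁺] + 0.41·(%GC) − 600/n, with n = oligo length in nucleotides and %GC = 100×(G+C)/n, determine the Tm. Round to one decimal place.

Length n = 27. T=4, G=10, A=5, C=8
G+C = 18, so %GC = 18/27 × 100 = 66.667%
Salt term: 16.6 × (-0.358) = -5.943
GC term: 0.41 × 66.667 = 27.333; length term: −600/27 = −22.222
Tm = 81.5 + (-5.943) + 27.333 − 22.222 = 80.668 → 80.7°C

80.7°C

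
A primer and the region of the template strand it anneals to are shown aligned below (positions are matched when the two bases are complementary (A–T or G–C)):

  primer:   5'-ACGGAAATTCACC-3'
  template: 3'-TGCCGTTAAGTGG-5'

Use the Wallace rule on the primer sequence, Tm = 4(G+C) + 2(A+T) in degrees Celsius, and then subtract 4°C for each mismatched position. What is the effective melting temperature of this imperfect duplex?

34°C

Primer base counts: A=5, T=2, G=2, C=4 → A+T=7, G+C=6
Perfect-match Tm = 2(7) + 4(6) = 14 + 24 = 38°C
Mismatches (positions where the bases are not complementary): 1 (at position 5)
Effective Tm = 38 − 1×4 = 38 − 4 = 34°C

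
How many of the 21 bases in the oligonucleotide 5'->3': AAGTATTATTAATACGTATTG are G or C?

Base counts: G=3, C=1, T=9, A=8
Total G or C: 3 + 1 = 4

4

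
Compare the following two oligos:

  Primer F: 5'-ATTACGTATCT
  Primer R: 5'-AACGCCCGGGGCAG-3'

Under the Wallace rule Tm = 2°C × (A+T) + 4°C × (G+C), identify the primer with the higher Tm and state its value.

Primer R, 50°C

Primer F: A+T=8, G+C=3 → Tm = 2(8)+4(3) = 28°C
Primer R: A+T=3, G+C=11 → Tm = 2(3)+4(11) = 50°C
28°C vs 50°C → primer R is higher.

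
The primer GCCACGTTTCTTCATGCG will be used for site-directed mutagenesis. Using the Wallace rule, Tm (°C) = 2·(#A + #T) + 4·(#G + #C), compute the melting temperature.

56°C

C=6, G=4, T=6, A=2
AT pairs contribute 8, GC pairs contribute 10.
Tm = 2×8 + 4×10 = 56°C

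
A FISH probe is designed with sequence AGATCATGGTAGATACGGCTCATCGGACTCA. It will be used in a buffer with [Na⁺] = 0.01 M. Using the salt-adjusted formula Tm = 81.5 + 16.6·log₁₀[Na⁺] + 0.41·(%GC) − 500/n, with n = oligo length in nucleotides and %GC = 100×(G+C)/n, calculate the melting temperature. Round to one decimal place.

Length n = 31. A=9, C=7, T=7, G=8
G+C = 15, so %GC = 15/31 × 100 = 48.387%
Salt term: 16.6 × (-2) = -33.2
GC term: 0.41 × 48.387 = 19.839; length term: −500/31 = −16.129
Tm = 81.5 + (-33.2) + 19.839 − 16.129 = 52.01 → 52.0°C

52.0°C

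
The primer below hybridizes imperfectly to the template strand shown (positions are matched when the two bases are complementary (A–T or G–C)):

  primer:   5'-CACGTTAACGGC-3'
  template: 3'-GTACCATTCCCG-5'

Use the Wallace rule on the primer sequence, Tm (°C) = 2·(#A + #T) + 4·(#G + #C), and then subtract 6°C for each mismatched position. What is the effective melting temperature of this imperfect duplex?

20°C

Primer base counts: A=3, T=2, G=3, C=4 → A+T=5, G+C=7
Perfect-match Tm = 2(5) + 4(7) = 10 + 28 = 38°C
Mismatches (positions where the bases are not complementary): 3 (at positions 3, 5, 9)
Effective Tm = 38 − 3×6 = 38 − 18 = 20°C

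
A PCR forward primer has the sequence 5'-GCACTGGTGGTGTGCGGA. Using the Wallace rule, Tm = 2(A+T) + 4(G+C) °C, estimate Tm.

Base counts: T=4, C=3, G=9, A=2
So N_AT = 6 and N_GC = 12.
Tm = 2×6 + 4×12 = 60°C

60°C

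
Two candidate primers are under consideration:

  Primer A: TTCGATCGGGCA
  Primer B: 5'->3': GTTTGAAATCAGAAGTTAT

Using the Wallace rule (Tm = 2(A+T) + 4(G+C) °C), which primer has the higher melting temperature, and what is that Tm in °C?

Primer A: A+T=5, G+C=7 → Tm = 2(5)+4(7) = 38°C
Primer B: A+T=14, G+C=5 → Tm = 2(14)+4(5) = 48°C
38°C vs 48°C → primer B is higher.

Primer B, 48°C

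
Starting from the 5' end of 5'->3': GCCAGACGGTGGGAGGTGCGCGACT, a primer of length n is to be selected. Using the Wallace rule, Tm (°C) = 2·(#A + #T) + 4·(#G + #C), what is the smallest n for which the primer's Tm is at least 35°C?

n = 11

First 10 bases: GCCAGACGGT → Tm = 34°C (< 35°C)
First 11 bases: GCCAGACGGTG → Tm = 38°C (≥ 35°C)
Since every base adds ≥2°C, Tm only increases with n, so the threshold is first crossed at n = 11.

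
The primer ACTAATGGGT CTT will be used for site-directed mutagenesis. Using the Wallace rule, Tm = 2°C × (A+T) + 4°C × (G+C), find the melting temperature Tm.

36°C

T=5, C=2, G=3, A=3
A+T = 8, G+C = 5
Tm = 2(8) + 4(5) = 16 + 20 = 36°C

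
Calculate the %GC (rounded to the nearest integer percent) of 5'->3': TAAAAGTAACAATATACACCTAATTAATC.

21%

Scanning the sequence gives C=5, A=15, G=1, T=8.
G+C = 1 + 5 = 6 out of 29 bases
%GC = 6/29 × 100 = 20.69% ≈ 21%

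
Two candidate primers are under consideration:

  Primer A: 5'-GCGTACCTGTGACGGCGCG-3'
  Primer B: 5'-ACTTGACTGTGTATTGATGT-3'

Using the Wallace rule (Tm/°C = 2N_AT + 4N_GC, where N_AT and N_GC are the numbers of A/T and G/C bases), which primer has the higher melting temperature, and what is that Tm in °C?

Primer A: A+T=5, G+C=14 → Tm = 2(5)+4(14) = 66°C
Primer B: A+T=13, G+C=7 → Tm = 2(13)+4(7) = 54°C
66°C vs 54°C → primer A is higher.

Primer A, 66°C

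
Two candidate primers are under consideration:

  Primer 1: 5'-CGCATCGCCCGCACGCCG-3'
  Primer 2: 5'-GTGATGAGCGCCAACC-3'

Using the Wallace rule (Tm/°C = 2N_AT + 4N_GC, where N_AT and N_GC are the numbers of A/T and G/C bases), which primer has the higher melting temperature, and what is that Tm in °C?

Primer 1, 66°C

Primer 1: A+T=3, G+C=15 → Tm = 2(3)+4(15) = 66°C
Primer 2: A+T=6, G+C=10 → Tm = 2(6)+4(10) = 52°C
66°C vs 52°C → primer 1 is higher.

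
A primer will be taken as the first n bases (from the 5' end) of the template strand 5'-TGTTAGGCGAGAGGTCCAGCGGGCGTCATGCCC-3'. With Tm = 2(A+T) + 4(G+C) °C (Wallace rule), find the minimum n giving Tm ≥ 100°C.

n = 31

First 30 bases: TGTTAGGCGAGAGGTCCAGCGGGCGTCATG → Tm = 98°C (< 100°C)
First 31 bases: TGTTAGGCGAGAGGTCCAGCGGGCGTCATGC → Tm = 102°C (≥ 100°C)
Each additional base adds 2°C (A/T) or 4°C (G/C), so Tm is non-decreasing in n; n = 31 is the first length to reach 100°C.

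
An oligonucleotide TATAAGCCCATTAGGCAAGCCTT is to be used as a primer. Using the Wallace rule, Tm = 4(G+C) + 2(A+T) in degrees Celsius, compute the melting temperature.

66°C

Scanning the sequence gives C=6, T=6, G=4, A=7.
A+T = 13, G+C = 10
Tm = 2(13) + 4(10) = 26 + 40 = 66°C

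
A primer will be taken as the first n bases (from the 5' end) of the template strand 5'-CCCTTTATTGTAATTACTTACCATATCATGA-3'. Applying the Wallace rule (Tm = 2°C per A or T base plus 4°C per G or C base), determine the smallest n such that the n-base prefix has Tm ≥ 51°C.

n = 21

First 20 bases: CCCTTTATTGTAATTACTTA → Tm = 50°C (< 51°C)
First 21 bases: CCCTTTATTGTAATTACTTAC → Tm = 54°C (≥ 51°C)
Since every base adds ≥2°C, Tm only increases with n, so the threshold is first crossed at n = 21.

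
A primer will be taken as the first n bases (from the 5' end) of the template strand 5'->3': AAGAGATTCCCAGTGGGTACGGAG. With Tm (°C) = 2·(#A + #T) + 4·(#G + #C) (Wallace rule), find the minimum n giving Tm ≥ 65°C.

First 21 bases: AAGAGATTCCCAGTGGGTACG → Tm = 64°C (< 65°C)
First 22 bases: AAGAGATTCCCAGTGGGTACGG → Tm = 68°C (≥ 65°C)
Since every base adds ≥2°C, Tm only increases with n, so the threshold is first crossed at n = 22.

n = 22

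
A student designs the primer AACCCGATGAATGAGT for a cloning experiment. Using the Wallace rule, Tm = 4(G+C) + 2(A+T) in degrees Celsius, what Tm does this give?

Counting bases: C=3, A=6, G=4, T=3
AT pairs contribute 9, GC pairs contribute 7.
Tm = 2×9 + 4×7 = 46°C

46°C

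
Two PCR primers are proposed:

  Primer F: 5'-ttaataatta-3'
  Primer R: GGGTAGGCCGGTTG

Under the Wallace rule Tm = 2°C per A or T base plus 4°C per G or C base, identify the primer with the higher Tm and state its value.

Primer R, 48°C

Primer F: A+T=10, G+C=0 → Tm = 2(10)+4(0) = 20°C
Primer R: A+T=4, G+C=10 → Tm = 2(4)+4(10) = 48°C
20°C vs 48°C → primer R is higher.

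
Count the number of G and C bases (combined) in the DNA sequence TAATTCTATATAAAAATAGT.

2

G=1, C=1, T=8, A=10
G+C = 1 + 1 = 2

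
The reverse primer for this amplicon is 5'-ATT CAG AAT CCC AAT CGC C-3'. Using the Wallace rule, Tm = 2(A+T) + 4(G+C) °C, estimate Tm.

56°C

Base counts: C=7, T=4, G=2, A=6
So N_AT = 10 and N_GC = 9.
Tm = 2(10) + 4(9) = 20 + 36 = 56°C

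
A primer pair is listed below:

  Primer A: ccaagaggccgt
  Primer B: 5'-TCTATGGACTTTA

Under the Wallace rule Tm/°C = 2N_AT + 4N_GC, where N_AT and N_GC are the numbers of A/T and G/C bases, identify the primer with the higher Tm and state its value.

Primer A, 40°C

Primer A: A+T=4, G+C=8 → Tm = 2(4)+4(8) = 40°C
Primer B: A+T=9, G+C=4 → Tm = 2(9)+4(4) = 34°C
40°C vs 34°C → primer A is higher.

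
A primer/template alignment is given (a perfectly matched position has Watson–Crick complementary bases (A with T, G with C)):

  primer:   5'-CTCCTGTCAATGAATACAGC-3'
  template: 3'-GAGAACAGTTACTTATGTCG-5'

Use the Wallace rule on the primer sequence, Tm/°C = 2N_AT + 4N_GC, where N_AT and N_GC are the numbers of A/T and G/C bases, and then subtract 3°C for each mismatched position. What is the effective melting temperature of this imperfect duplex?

55°C

Primer base counts: A=6, T=5, G=3, C=6 → A+T=11, G+C=9
Perfect-match Tm = 2(11) + 4(9) = 22 + 36 = 58°C
Mismatches (positions where the bases are not complementary): 1 (at position 4)
Effective Tm = 58 − 1×3 = 58 − 3 = 55°C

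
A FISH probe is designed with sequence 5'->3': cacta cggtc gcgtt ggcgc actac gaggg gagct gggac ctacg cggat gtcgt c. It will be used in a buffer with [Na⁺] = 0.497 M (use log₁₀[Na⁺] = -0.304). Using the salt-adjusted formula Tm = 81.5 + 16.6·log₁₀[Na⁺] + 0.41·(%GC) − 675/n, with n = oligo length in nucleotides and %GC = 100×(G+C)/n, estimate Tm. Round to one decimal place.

Length n = 56. Scanning the sequence gives T=10, A=9, C=16, G=21.
G+C = 37, so %GC = 37/56 × 100 = 66.071%
Salt term: 16.6 × (-0.304) = -5.046
GC term: 0.41 × 66.071 = 27.089; length term: −675/56 = −12.054
Tm = 81.5 + (-5.046) + 27.089 − 12.054 = 91.489 → 91.5°C

91.5°C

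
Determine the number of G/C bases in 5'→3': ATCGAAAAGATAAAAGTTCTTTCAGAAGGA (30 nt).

9

Base counts: A=14, C=3, T=7, G=6
Total G or C: 6 + 3 = 9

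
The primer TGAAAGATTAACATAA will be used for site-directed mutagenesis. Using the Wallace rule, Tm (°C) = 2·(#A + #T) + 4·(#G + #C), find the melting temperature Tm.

38°C

Scanning the sequence gives A=9, C=1, T=4, G=2.
AT pairs contribute 13, GC pairs contribute 3.
Tm = 2(13) + 4(3) = 26 + 12 = 38°C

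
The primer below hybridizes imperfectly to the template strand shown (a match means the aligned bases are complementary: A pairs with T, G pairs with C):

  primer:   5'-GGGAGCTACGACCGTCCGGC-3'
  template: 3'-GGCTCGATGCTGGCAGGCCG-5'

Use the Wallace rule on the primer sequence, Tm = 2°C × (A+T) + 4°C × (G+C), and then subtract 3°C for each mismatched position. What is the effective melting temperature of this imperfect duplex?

Primer base counts: A=3, T=2, G=8, C=7 → A+T=5, G+C=15
Perfect-match Tm = 2(5) + 4(15) = 10 + 60 = 70°C
Mismatches (positions where the bases are not complementary): 2 (at positions 1, 2)
Effective Tm = 70 − 2×3 = 70 − 6 = 64°C

64°C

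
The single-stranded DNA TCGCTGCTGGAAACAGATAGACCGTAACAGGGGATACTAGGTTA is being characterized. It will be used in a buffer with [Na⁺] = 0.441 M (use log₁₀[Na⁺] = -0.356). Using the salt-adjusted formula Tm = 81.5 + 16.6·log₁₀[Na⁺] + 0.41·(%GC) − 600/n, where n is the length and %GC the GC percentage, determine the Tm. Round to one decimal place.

Length n = 44. Scanning the sequence gives T=9, A=14, C=8, G=13.
G+C = 21, so %GC = 21/44 × 100 = 47.727%
Salt term: 16.6 × (-0.356) = -5.91
GC term: 0.41 × 47.727 = 19.568; length term: −600/44 = −13.636
Tm = 81.5 + (-5.91) + 19.568 − 13.636 = 81.522 → 81.5°C

81.5°C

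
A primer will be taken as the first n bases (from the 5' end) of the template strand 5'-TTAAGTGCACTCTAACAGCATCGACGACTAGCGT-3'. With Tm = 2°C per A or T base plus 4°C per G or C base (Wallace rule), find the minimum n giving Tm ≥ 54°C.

First 18 bases: TTAAGTGCACTCTAACAG → Tm = 50°C (< 54°C)
First 19 bases: TTAAGTGCACTCTAACAGC → Tm = 54°C (≥ 54°C)
Since every base adds ≥2°C, Tm only increases with n, so the threshold is first crossed at n = 19.

n = 19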